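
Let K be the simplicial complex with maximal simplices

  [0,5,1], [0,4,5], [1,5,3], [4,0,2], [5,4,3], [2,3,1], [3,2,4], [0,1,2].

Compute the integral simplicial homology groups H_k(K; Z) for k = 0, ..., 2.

H_0 ≅ Z,  H_1 = 0,  H_2 ≅ Z.

K has 6 vertices, 12 edges, 8 triangles.
rank ∂_0 = 0, rank ∂_1 = 5 ⇒ b_0 = 6 − 0 − 5 = 1; all invariant factors of ∂_1 are 1 so no torsion. So H_0 ≅ Z.
rank ∂_1 = 5, rank ∂_2 = 7 ⇒ b_1 = 12 − 5 − 7 = 0; all invariant factors of ∂_2 are 1 so no torsion. So H_1 ≅ 0.
rank ∂_2 = 7, rank ∂_3 = 0 ⇒ b_2 = 8 − 7 − 0 = 1. So H_2 ≅ Z.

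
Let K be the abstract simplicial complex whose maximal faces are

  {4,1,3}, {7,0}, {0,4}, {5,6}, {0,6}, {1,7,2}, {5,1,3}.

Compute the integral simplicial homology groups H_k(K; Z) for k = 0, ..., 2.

We work with the vertex ordering 0 < 1 < 2 < 3 < 4 < 5 < 6 < 7. The simplices of K, each written with vertices in increasing order, are:

  0-simplices (8): [0], [1], [2], [3], [4], [5], [6], [7]
  1-simplices (12): [0,4], [0,6], [0,7], [1,2], [1,3], [1,4], [1,5], [1,7], [2,7], [3,4], [3,5], [5,6]
  2-simplices (3): [1,2,7], [1,3,4], [1,3,5]

Hence C_0 ≅ Z^8, C_1 ≅ Z^12, C_2 ≅ Z^3.

∂_1: C_1 → C_0 maps an edge to its endpoints' difference, ∂[p,q] = q − p.
The resulting 8×12 matrix has rank 7, and its Smith normal form has invariant factors (1,1,1,1,1,1,1).

Boundary ∂_2: C_2 → C_1 acts by ∂[p,q,r] = [q,r] − [p,r] + [p,q]. For instance
  ∂[1,3,5] = [3,5] − [1,5] + [1,3],
  ∂[1,3,4] = [3,4] − [1,4] + [1,3].
The 12×3 boundary matrix has rank 3 and Smith normal form diag(1,1,1).

Now H_k = ker ∂_k / im ∂_{k+1}, so:

  H_0: rank C_0 − rank ∂_1 = 8 − 7 = 1, and the invariant factors of ∂_1 are all 1, so H_0 ≅ Z.
  H_1: rank ker ∂_1 − rank ∂_2 = (12 − 7) − 3 = 2, and the invariant factors of ∂_2 are all 1, so H_1 ≅ Z^2.
  H_2: rank ker ∂_2 − rank ∂_3 = (3 − 3) − 0 = 0, and there is no ∂_3, so H_2 ≅ 0.

H_0 = Z,  H_1 = Z^2,  H_2 = 0.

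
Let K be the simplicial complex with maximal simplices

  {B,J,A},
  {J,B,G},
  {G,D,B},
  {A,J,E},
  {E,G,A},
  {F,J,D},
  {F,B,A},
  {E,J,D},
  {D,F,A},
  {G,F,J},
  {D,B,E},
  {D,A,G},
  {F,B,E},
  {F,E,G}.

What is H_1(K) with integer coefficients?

H_1 ≅ Z^2.

Take the total order A < B < D < E < F < G < J on the vertex set. Then K (dimension 2) consists of the simplices:

  0-simplices (7): A, B, D, E, F, G, J
  1-simplices (21): AB, AD, AE, AF, AG, AJ, BD, BE, BF, BG, BJ, DE, DF, DG, DJ, EF, EG, EJ, FG, FJ, GJ
  2-simplices (14): ABF, ABJ, ADF, ADG, AEG, AEJ, BDE, BDG, BEF, BGJ, DEJ, DFJ, EFG, FGJ

so the chain groups are C_0 ≅ Z^7, C_1 ≅ Z^21, C_2 ≅ Z^14.

The boundary map ∂_1: C_1 → C_0 is given by ∂[p,q] = [q] − [p]. For instance
  ∂BF = F − B.
This gives a 7×21 integer matrix of rank 6; reducing to Smith normal form yields diagonal entries (1,1,1,1,1,1).

Boundary ∂_2: C_2 → C_1 acts by ∂[p,q,r] = [q,r] − [p,r] + [p,q]. For instance
  ∂AEJ = EJ − AJ + AE,
  ∂ABF = BF − AF + AB.
As a 21×14 matrix over Z this has rank 13, with invariant factors (1,1,1,1,1,1,1,1,1,1,1,1,1).

From H_k ≅ ker(∂_k) / im(∂_{k+1}) we obtain:

  H_1: rank ker ∂_1 − rank ∂_2 = (21 − 6) − 13 = 2, and the invariant factors of ∂_2 are all 1, so H_1 ≅ Z^2.

(K is a triangulation of the torus T^2.)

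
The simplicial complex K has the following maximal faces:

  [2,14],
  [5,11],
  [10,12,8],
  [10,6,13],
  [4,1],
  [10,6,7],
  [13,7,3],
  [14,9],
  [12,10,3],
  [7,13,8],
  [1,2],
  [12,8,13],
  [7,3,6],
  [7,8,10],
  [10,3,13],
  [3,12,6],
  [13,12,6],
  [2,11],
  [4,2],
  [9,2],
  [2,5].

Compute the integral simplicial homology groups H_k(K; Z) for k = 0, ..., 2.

H_0 = Z^2,  H_1 = Z^3 ⊕ Z/2Z,  H_2 = 0.

Fix the vertex order 1 < 2 < 3 < 4 < 5 < 6 < 7 < 8 < 9 < 10 < 11 < 12 < 13 < 14 and write every simplex with vertices in increasing order. Then dim K = 2 and the simplices of K are:

  0-simplices (14): [1], [2], [3], [4], [5], [6], [7], [8], [9], [10], [11], [12], [13], [14]
  1-simplices (27): (27 of them)
  2-simplices (12): [3,6,7], [3,6,12], [3,7,13], [3,10,12], [3,10,13], [6,7,10], [6,10,13], [6,12,13], [7,8,10], [7,8,13], [8,10,12], [8,12,13]

giving chain groups C_0 ≅ Z^14, C_1 ≅ Z^27, C_2 ≅ Z^12.

Boundary ∂_1: C_1 → C_0 is given by ∂[p,q] = [q] − [p].
The 14×27 boundary matrix has rank 12 and Smith normal form diag(1,1,1,1,1,1,1,1,1,1,1,1).

Boundary ∂_2: C_2 → C_1 acts by ∂[p,q,r] = [q,r] − [p,r] + [p,q]. For instance
  ∂[6,7,10] = [7,10] − [6,10] + [6,7],
  ∂[6,10,13] = [10,13] − [6,13] + [6,10].
The 27×12 boundary matrix has rank 12 and Smith normal form diag(1,1,1,1,1,1,1,1,1,1,1,2).

Reading off H_k = ker ∂_k / im ∂_{k+1}:

  H_0: rank C_0 − rank ∂_1 = 14 − 12 = 2, and the invariant factors of ∂_1 are all 1, so H_0 ≅ Z^2.
  H_1: rank ker ∂_1 − rank ∂_2 = (27 − 12) − 12 = 3, and ∂_2 has invariant factor 2 > 1, so H_1 ≅ Z^3 ⊕ Z/2Z.
  H_2: rank ker ∂_2 − rank ∂_3 = (12 − 12) − 0 = 0, and there is no ∂_3, so H_2 ≅ 0.

As a check, the Euler characteristic is 14 − 27 + 12 = -1, which agrees with 2 − 3 + 0 = -1.
(K is a triangulation of the disjoint union of a wedge of 3 circles and the real projective plane RP^2.)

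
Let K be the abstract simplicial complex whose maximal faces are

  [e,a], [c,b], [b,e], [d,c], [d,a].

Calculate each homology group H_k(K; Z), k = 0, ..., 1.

We work with the vertex ordering a < b < c < d < e. The simplices of K, each written with vertices in increasing order, are:

  0-simplices (5): a, b, c, d, e
  1-simplices (5): ad, ae, bc, be, cd

so the chain groups are C_0 ≅ Z^5, C_1 ≅ Z^5.

∂_1: C_1 → C_0 is given by ∂[p,q] = [q] − [p]. For instance
  ∂bc = c − b.
As a 5×5 matrix over Z this has rank 4, with invariant factors (1,1,1,1).

From H_k ≅ ker(∂_k) / im(∂_{k+1}) we obtain:

  H_0: rank C_0 − rank ∂_1 = 5 − 4 = 1, and the invariant factors of ∂_1 are all 1, so H_0 ≅ Z.
  H_1: rank ker ∂_1 − rank ∂_2 = (5 − 4) − 0 = 1, and there is no ∂_2, so H_1 ≅ Z.

H_0 ≅ Z,  H_1 ≅ Z.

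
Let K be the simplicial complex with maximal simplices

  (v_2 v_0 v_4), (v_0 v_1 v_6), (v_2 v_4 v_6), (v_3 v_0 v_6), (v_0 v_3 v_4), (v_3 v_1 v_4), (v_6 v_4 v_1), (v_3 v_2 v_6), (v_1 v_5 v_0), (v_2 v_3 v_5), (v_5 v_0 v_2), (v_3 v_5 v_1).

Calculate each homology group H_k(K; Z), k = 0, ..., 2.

Take the total order v_0 < v_1 < v_2 < v_3 < v_4 < v_5 < v_6 on the vertex set. Then K (dimension 2) consists of the simplices:

  0-simplices (7): [v_0], [v_1], [v_2], [v_3], [v_4], [v_5], [v_6]
  1-simplices (18): (18 of them)
  2-simplices (12): (12 of them)

so the chain groups are C_0 ≅ Z^7, C_1 ≅ Z^18, C_2 ≅ Z^12.

∂_1: C_1 → C_0 maps an edge to its endpoints' difference, ∂[p,q] = q − p.
This gives a 7×18 integer matrix of rank 6; reducing to Smith normal form yields diagonal entries (1,1,1,1,1,1).

∂_2: C_2 → C_1 sends each 2-simplex [p,q,r] to [q,r] − [p,r] + [p,q]. For instance
  ∂[v_2,v_3,v_6] = [v_3,v_6] − [v_2,v_6] + [v_2,v_3],
  ∂[v_2,v_3,v_5] = [v_3,v_5] − [v_2,v_5] + [v_2,v_3].
This gives a 18×12 integer matrix of rank 12; reducing to Smith normal form yields diagonal entries (1,1,1,1,1,1,1,1,1,1,1,2).

Now H_k = ker ∂_k / im ∂_{k+1}, so:

  H_0: rank C_0 − rank ∂_1 = 7 − 6 = 1, and the invariant factors of ∂_1 are all 1, so H_0 = Z.
  H_1: rank ker ∂_1 − rank ∂_2 = (18 − 6) − 12 = 0, and ∂_2 has invariant factor 2 > 1, so H_1 = Z/2Z.
  H_2: rank ker ∂_2 − rank ∂_3 = (12 − 12) − 0 = 0, and there is no ∂_3, so H_2 = 0.

H_0 ≅ Z,  H_1 ≅ Z/2Z,  H_2 = 0.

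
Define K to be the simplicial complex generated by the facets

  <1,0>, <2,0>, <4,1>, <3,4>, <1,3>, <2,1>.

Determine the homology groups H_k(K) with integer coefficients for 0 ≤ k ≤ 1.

Order the vertices as 0 < 1 < 2 < 3 < 4. Listing each simplex with vertices in this order, K has dimension 1 with simplices:

  0-simplices (5): [0], [1], [2], [3], [4]
  1-simplices (6): [0,1], [0,2], [1,2], [1,3], [1,4], [3,4]

Hence C_0 ≅ Z^5, C_1 ≅ Z^6.

The boundary map ∂_1: C_1 → C_0 sends each edge [p,q] (with p < q) to q − p. For instance
  ∂[3,4] = [4] − [3].
The 5×6 boundary matrix has rank 4 and Smith normal form diag(1,1,1,1).

Now H_k = ker ∂_k / im ∂_{k+1}, so:

  H_0: rank C_0 − rank ∂_1 = 5 − 4 = 1, and the invariant factors of ∂_1 are all 1, so H_0 = Z.
  H_1: rank ker ∂_1 − rank ∂_2 = (6 − 4) − 0 = 2, and there is no ∂_2, so H_1 = Z^2.

As a check, the Euler characteristic is 5 − 6 = -1, which agrees with 1 − 2 = -1.

H_0 = Z,  H_1 = Z^2.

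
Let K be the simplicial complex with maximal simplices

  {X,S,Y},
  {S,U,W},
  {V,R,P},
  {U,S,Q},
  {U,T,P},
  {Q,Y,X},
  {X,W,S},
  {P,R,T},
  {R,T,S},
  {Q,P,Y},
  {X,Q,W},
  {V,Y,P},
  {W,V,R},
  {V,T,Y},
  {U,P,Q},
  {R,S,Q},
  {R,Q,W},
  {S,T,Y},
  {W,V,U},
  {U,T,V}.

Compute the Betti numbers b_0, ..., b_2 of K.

b_0 = 1, b_1 = 1, b_2 = 0.

Order the vertices as P < Q < R < S < T < U < V < W < X < Y. Listing each simplex with vertices in this order, K has dimension 2 with simplices:

  0-simplices (10): P, Q, R, S, T, U, V, W, X, Y
  1-simplices (30): PQ, PR, PT, PU, PV, PY, QR, QS, QU, QW, QX, QY, RS, RT, RV, RW, ST, SU, SW, SX, SY, TU, TV, TY, UV, UW, VW, VY, WX, XY
  2-simplices (20): PQU, PQY, PRT, PRV, PTU, PVY, QRS, QRW, QSU, QWX, QXY, RST, RVW, STY, SUW, SWX, SXY, TUV, TVY, UVW

so the chain groups are C_0 ≅ Z^10, C_1 ≅ Z^30, C_2 ≅ Z^20.

The boundary map ∂_1: C_1 → C_0 is given by ∂[p,q] = [q] − [p]. For instance
  ∂PY = Y − P.
This gives a 10×30 integer matrix of rank 9; reducing to Smith normal form yields diagonal entries (1,1,1,1,1,1,1,1,1).

Boundary ∂_2: C_2 → C_1 acts by ∂[p,q,r] = [q,r] − [p,r] + [p,q]. For instance
  ∂UVW = VW − UW + UV,
  ∂STY = TY − SY + ST.
This gives a 30×20 integer matrix of rank 20; reducing to Smith normal form yields diagonal entries (1,1,1,1,1,1,1,1,1,1,1,1,1,1,1,1,1,1,1,2).

Now H_k = ker ∂_k / im ∂_{k+1}, so:

  H_0: rank C_0 − rank ∂_1 = 10 − 9 = 1, and the invariant factors of ∂_1 are all 1, so H_0 = Z.
  H_1: rank ker ∂_1 − rank ∂_2 = (30 − 9) − 20 = 1, and ∂_2 has invariant factor 2 > 1, so H_1 = Z ⊕ Z/2.
  H_2: rank ker ∂_2 − rank ∂_3 = (20 − 20) − 0 = 0, and there is no ∂_3, so H_2 = 0.

(K is a triangulation of the Klein bottle.)

Hence the Betti numbers are b_0 = 1, b_1 = 1, b_2 = 0.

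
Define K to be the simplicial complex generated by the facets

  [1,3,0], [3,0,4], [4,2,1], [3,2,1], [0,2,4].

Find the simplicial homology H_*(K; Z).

Fix the vertex order 0 < 1 < 2 < 3 < 4 and write every simplex with vertices in increasing order. Then dim K = 2 and the simplices of K are:

  0-simplices (5): [0], [1], [2], [3], [4]
  1-simplices (10): [0,1], [0,2], [0,3], [0,4], [1,2], [1,3], [1,4], [2,3], [2,4], [3,4]
  2-simplices (5): [0,1,3], [0,2,4], [0,3,4], [1,2,3], [1,2,4]

Hence C_0 ≅ Z^5, C_1 ≅ Z^10, C_2 ≅ Z^5.

The boundary map ∂_1: C_1 → C_0 is given by ∂[p,q] = [q] − [p]. For instance
  ∂[0,1] = [1] − [0].
As a 5×10 matrix over Z this has rank 4, with invariant factors (1,1,1,1).

Boundary ∂_2: C_2 → C_1 sends each 2-simplex [p,q,r] to [q,r] − [p,r] + [p,q]. For instance
  ∂[1,2,3] = [2,3] − [1,3] + [1,2],
  ∂[0,2,4] = [2,4] − [0,4] + [0,2].
As a 10×5 matrix over Z this has rank 5, with invariant factors (1,1,1,1,1).

Reading off H_k = ker ∂_k / im ∂_{k+1}:

  H_0: rank C_0 − rank ∂_1 = 5 − 4 = 1, and the invariant factors of ∂_1 are all 1, so H_0 ≅ Z.
  H_1: rank ker ∂_1 − rank ∂_2 = (10 − 4) − 5 = 1, and the invariant factors of ∂_2 are all 1, so H_1 ≅ Z.
  H_2: rank ker ∂_2 − rank ∂_3 = (5 − 5) − 0 = 0, and there is no ∂_3, so H_2 ≅ 0.

H_0 ≅ Z,  H_1 ≅ Z,  H_2 = 0.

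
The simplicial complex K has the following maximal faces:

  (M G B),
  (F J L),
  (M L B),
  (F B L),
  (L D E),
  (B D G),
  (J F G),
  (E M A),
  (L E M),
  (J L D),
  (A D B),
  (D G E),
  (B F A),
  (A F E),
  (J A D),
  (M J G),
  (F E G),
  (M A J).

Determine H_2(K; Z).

Fix the vertex order A < B < D < E < F < G < J < L < M and write every simplex with vertices in increasing order. Then dim K = 2 and the simplices of K are:

  0-simplices (9): A, B, D, E, F, G, J, L, M
  1-simplices (27): AB, AD, AE, AF, AJ, AM, BD, BF, BG, BL, BM, DE, DG, DJ, DL, EF, EG, EL, EM, FG, FJ, FL, GJ, GM, JL, JM, LM
  2-simplices (18): ABD, ABF, ADJ, AEF, AEM, AJM, BDG, BFL, BGM, BLM, DEG, DEL, DJL, EFG, ELM, FGJ, FJL, GJM

Hence C_0 ≅ Z^9, C_1 ≅ Z^27, C_2 ≅ Z^18.

Boundary ∂_1: C_1 → C_0 maps an edge to its endpoints' difference, ∂[p,q] = q − p. For instance
  ∂DG = G − D.
This gives a 9×27 integer matrix of rank 8; reducing to Smith normal form yields diagonal entries (1,1,1,1,1,1,1,1).

The boundary map ∂_2: C_2 → C_1 maps a triangle to the signed sum of its edges. For instance
  ∂FJL = JL − FL + FJ,
  ∂GJM = JM − GM + GJ.
The resulting 27×18 matrix has rank 17, and its Smith normal form has invariant factors (1,1,1,1,1,1,1,1,1,1,1,1,1,1,1,1,1).

Now H_k = ker ∂_k / im ∂_{k+1}, so:

  H_2: rank ker ∂_2 − rank ∂_3 = (18 − 17) − 0 = 1, and there is no ∂_3, so H_2 = Z.

H_2 = Z.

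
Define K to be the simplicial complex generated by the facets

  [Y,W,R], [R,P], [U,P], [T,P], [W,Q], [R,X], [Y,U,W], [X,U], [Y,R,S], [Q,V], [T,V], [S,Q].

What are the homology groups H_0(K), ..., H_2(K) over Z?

Fix the vertex order P < Q < R < S < T < U < V < W < X < Y and write every simplex with vertices in increasing order. Then dim K = 2 and the simplices of K are:

  0-simplices (10): P, Q, R, S, T, U, V, W, X, Y
  1-simplices (16): PR, PT, PU, QS, QV, QW, RS, RW, RX, RY, SY, TV, UW, UX, UY, WY
  2-simplices (3): RSY, RWY, UWY

giving chain groups C_0 ≅ Z^10, C_1 ≅ Z^16, C_2 ≅ Z^3.

The boundary map ∂_1: C_1 → C_0 maps an edge to its endpoints' difference, ∂[p,q] = q − p. For instance
  ∂RS = S − R.
This gives a 10×16 integer matrix of rank 9; reducing to Smith normal form yields diagonal entries (1,1,1,1,1,1,1,1,1).

Boundary ∂_2: C_2 → C_1 acts by ∂[p,q,r] = [q,r] − [p,r] + [p,q]. For instance
  ∂UWY = WY − UY + UW,
  ∂RWY = WY − RY + RW.
As a 16×3 matrix over Z this has rank 3, with invariant factors (1,1,1).

Computing H_k = (kernel of ∂_k) / (image of ∂_{k+1}):

  H_0: rank C_0 − rank ∂_1 = 10 − 9 = 1, and the invariant factors of ∂_1 are all 1, so H_0 = Z.
  H_1: rank ker ∂_1 − rank ∂_2 = (16 − 9) − 3 = 4, and the invariant factors of ∂_2 are all 1, so H_1 = Z^4.
  H_2: rank ker ∂_2 − rank ∂_3 = (3 − 3) − 0 = 0, and there is no ∂_3, so H_2 = 0.

H_0 = Z,  H_1 = Z^4,  H_2 = 0.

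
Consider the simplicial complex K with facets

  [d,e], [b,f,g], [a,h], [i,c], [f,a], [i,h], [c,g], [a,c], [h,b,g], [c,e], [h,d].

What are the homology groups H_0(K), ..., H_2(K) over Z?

H_0 = Z,  H_1 = Z^4,  H_2 = 0.

Order the vertices as a < b < c < d < e < f < g < h < i. Listing each simplex with vertices in this order, K has dimension 2 with simplices:

  0-simplices (9): a, b, c, d, e, f, g, h, i
  1-simplices (14): ac, af, ah, bf, bg, bh, ce, cg, ci, de, dh, fg, gh, hi
  2-simplices (2): bfg, bgh

giving chain groups C_0 ≅ Z^9, C_1 ≅ Z^14, C_2 ≅ Z^2.

∂_1: C_1 → C_0 maps an edge to its endpoints' difference, ∂[p,q] = q − p. For instance
  ∂hi = i − h.
This gives a 9×14 integer matrix of rank 8; reducing to Smith normal form yields diagonal entries (1,1,1,1,1,1,1,1).

Boundary ∂_2: C_2 → C_1 maps a triangle to the signed sum of its edges. For instance
  ∂bgh = gh − bh + bg,
  ∂bfg = fg − bg + bf.
The 14×2 boundary matrix has rank 2 and Smith normal form diag(1,1).

Now H_k = ker ∂_k / im ∂_{k+1}, so:

  H_0: rank C_0 − rank ∂_1 = 9 − 8 = 1, and the invariant factors of ∂_1 are all 1, so H_0 = Z.
  H_1: rank ker ∂_1 − rank ∂_2 = (14 − 8) − 2 = 4, and the invariant factors of ∂_2 are all 1, so H_1 = Z^4.
  H_2: rank ker ∂_2 − rank ∂_3 = (2 − 2) − 0 = 0, and there is no ∂_3, so H_2 = 0.

As a check, the Euler characteristic is 9 − 14 + 2 = -3, which agrees with 1 − 4 + 0 = -3.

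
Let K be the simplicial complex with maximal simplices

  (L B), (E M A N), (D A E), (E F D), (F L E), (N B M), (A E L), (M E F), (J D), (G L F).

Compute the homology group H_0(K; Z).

Fix the vertex order A < B < D < E < F < G < J < L < M < N and write every simplex with vertices in increasing order. Then dim K = 3 and the simplices of K are:

  0-simplices (10): A, B, D, E, F, G, J, L, M, N
  1-simplices (20): AD, AE, AL, AM, AN, BL, BM, BN, DE, DF, DJ, EF, EL, EM, EN, FG, FL, FM, GL, MN
  2-simplices (11): ADE, AEL, AEM, AEN, AMN, BMN, DEF, EFL, EFM, EMN, FGL
  3-simplices (1): AEMN

Hence C_0 ≅ Z^10, C_1 ≅ Z^20, C_2 ≅ Z^11, C_3 ≅ Z^1.

The boundary map ∂_1: C_1 → C_0 sends each edge [p,q] (with p < q) to q − p.
As a 10×20 matrix over Z this has rank 9, with invariant factors (1,1,1,1,1,1,1,1,1).

Boundary ∂_2: C_2 → C_1 sends each 2-simplex [p,q,r] to [q,r] − [p,r] + [p,q]. For instance
  ∂FGL = GL − FL + FG,
  ∂DEF = EF − DF + DE.
This gives a 20×11 integer matrix of rank 10; reducing to Smith normal form yields diagonal entries (1,1,1,1,1,1,1,1,1,1).

The boundary map ∂_3: C_3 → C_2 sends each 3-simplex σ to the alternating sum Σ_i (−1)^i (σ with its i-th vertex removed). For instance
  ∂AEMN = EMN − AMN + AEN − AEM.
The 11×1 boundary matrix has rank 1 and Smith normal form diag(1).

Computing H_k = (kernel of ∂_k) / (image of ∂_{k+1}):

  H_0: rank C_0 − rank ∂_1 = 10 − 9 = 1, and the invariant factors of ∂_1 are all 1, so H_0 = Z.

H_0 ≅ Z.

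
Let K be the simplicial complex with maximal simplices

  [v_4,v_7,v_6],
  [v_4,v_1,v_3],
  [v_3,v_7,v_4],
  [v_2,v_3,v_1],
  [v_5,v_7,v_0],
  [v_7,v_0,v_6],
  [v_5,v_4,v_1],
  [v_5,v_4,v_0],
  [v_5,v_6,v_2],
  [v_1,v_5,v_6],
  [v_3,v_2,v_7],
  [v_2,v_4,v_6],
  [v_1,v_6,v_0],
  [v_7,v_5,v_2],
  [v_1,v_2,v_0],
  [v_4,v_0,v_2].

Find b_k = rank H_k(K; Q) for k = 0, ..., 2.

b_0 = 1, b_1 = 2, b_2 = 1.

Take the total order v_0 < v_1 < v_2 < v_3 < v_4 < v_5 < v_6 < v_7 on the vertex set. Then K (dimension 2) consists of the simplices:

  0-simplices (8): [v_0], [v_1], [v_2], [v_3], [v_4], [v_5], [v_6], [v_7]
  1-simplices (24): (24 of them)
  2-simplices (16): (16 of them)

Hence C_0 ≅ Z^8, C_1 ≅ Z^24, C_2 ≅ Z^16.

∂_1: C_1 → C_0 sends each edge [p,q] (with p < q) to q − p.
The resulting 8×24 matrix has rank 7, and its Smith normal form has invariant factors (1,1,1,1,1,1,1).

Boundary ∂_2: C_2 → C_1 acts by ∂[p,q,r] = [q,r] − [p,r] + [p,q]. For instance
  ∂[v_4,v_6,v_7] = [v_6,v_7] − [v_4,v_7] + [v_4,v_6],
  ∂[v_0,v_4,v_5] = [v_4,v_5] − [v_0,v_5] + [v_0,v_4].
This gives a 24×16 integer matrix of rank 15; reducing to Smith normal form yields diagonal entries (1,1,1,1,1,1,1,1,1,1,1,1,1,1,1).

Computing H_k = (kernel of ∂_k) / (image of ∂_{k+1}):

  H_0: rank C_0 − rank ∂_1 = 8 − 7 = 1, and the invariant factors of ∂_1 are all 1, so H_0 = Z.
  H_1: rank ker ∂_1 − rank ∂_2 = (24 − 7) − 15 = 2, and the invariant factors of ∂_2 are all 1, so H_1 = Z^2.
  H_2: rank ker ∂_2 − rank ∂_3 = (16 − 15) − 0 = 1, and there is no ∂_3, so H_2 = Z.

(K is a triangulation of the torus T^2.)

Hence the Betti numbers are b_0 = 1, b_1 = 2, b_2 = 1.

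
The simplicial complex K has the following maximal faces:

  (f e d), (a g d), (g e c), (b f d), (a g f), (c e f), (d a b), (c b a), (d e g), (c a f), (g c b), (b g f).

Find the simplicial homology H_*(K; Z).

H_0 = Z,  H_1 = Z/2,  H_2 = 0.

Order the vertices as a < b < c < d < e < f < g. Listing each simplex with vertices in this order, K has dimension 2 with simplices:

  0-simplices (7): a, b, c, d, e, f, g
  1-simplices (18): ab, ac, ad, af, ag, bc, bd, bf, bg, ce, cf, cg, de, df, dg, ef, eg, fg
  2-simplices (12): abc, abd, acf, adg, afg, bcg, bdf, bfg, cef, ceg, def, deg

so the chain groups are C_0 ≅ Z^7, C_1 ≅ Z^18, C_2 ≅ Z^12.

Boundary ∂_1: C_1 → C_0 is given by ∂[p,q] = [q] − [p].
The resulting 7×18 matrix has rank 6, and its Smith normal form has invariant factors (1,1,1,1,1,1).

Boundary ∂_2: C_2 → C_1 sends each 2-simplex [p,q,r] to [q,r] − [p,r] + [p,q]. For instance
  ∂adg = dg − ag + ad,
  ∂deg = eg − dg + de.
This gives a 18×12 integer matrix of rank 12; reducing to Smith normal form yields diagonal entries (1,1,1,1,1,1,1,1,1,1,1,2).

From H_k ≅ ker(∂_k) / im(∂_{k+1}) we obtain:

  H_0: rank C_0 − rank ∂_1 = 7 − 6 = 1, and the invariant factors of ∂_1 are all 1, so H_0 ≅ Z.
  H_1: rank ker ∂_1 − rank ∂_2 = (18 − 6) − 12 = 0, and ∂_2 has invariant factor 2 > 1, so H_1 ≅ Z/2.
  H_2: rank ker ∂_2 − rank ∂_3 = (12 − 12) − 0 = 0, and there is no ∂_3, so H_2 ≅ 0.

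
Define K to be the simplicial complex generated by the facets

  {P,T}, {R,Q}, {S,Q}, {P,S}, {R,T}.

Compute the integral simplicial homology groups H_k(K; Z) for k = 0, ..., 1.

H_0 = Z,  H_1 = Z.

Take the total order P < Q < R < S < T on the vertex set. Then K (dimension 1) consists of the simplices:

  0-simplices (5): P, Q, R, S, T
  1-simplices (5): PS, PT, QR, QS, RT

Hence C_0 ≅ Z^5, C_1 ≅ Z^5.

∂_1: C_1 → C_0 sends each edge [p,q] (with p < q) to q − p.
As a 5×5 matrix over Z this has rank 4, with invariant factors (1,1,1,1).

Reading off H_k = ker ∂_k / im ∂_{k+1}:

  H_0: rank C_0 − rank ∂_1 = 5 − 4 = 1, and the invariant factors of ∂_1 are all 1, so H_0 ≅ Z.
  H_1: rank ker ∂_1 − rank ∂_2 = (5 − 4) − 0 = 1, and there is no ∂_2, so H_1 ≅ Z.

As a check, the Euler characteristic is 5 − 5 = 0, which agrees with 1 − 1 = 0.
(K is a triangulation of the circle S^1.)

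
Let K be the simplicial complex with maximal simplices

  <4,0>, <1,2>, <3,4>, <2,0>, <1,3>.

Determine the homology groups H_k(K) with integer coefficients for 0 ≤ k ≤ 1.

H_0 ≅ Z,  H_1 ≅ Z.

We work with the vertex ordering 0 < 1 < 2 < 3 < 4. The simplices of K, each written with vertices in increasing order, are:

  0-simplices (5): [0], [1], [2], [3], [4]
  1-simplices (5): [0,2], [0,4], [1,2], [1,3], [3,4]

so the chain groups are C_0 ≅ Z^5, C_1 ≅ Z^5.

∂_1: C_1 → C_0 is given by ∂[p,q] = [q] − [p]. For instance
  ∂[0,4] = [4] − [0].
This gives a 5×5 integer matrix of rank 4; reducing to Smith normal form yields diagonal entries (1,1,1,1).

Computing H_k = (kernel of ∂_k) / (image of ∂_{k+1}):

  H_0: rank C_0 − rank ∂_1 = 5 − 4 = 1, and the invariant factors of ∂_1 are all 1, so H_0 = Z.
  H_1: rank ker ∂_1 − rank ∂_2 = (5 − 4) − 0 = 1, and there is no ∂_2, so H_1 = Z.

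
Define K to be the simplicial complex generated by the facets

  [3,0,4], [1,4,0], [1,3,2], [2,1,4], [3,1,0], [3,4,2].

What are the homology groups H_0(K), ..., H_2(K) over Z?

Fix the vertex order 0 < 1 < 2 < 3 < 4 and write every simplex with vertices in increasing order. Then dim K = 2 and the simplices of K are:

  0-simplices (5): [0], [1], [2], [3], [4]
  1-simplices (9): [0,1], [0,3], [0,4], [1,2], [1,3], [1,4], [2,3], [2,4], [3,4]
  2-simplices (6): [0,1,3], [0,1,4], [0,3,4], [1,2,3], [1,2,4], [2,3,4]

so the chain groups are C_0 ≅ Z^5, C_1 ≅ Z^9, C_2 ≅ Z^6.

Boundary ∂_1: C_1 → C_0 is given by ∂[p,q] = [q] − [p]. For instance
  ∂[1,4] = [4] − [1].
This gives a 5×9 integer matrix of rank 4; reducing to Smith normal form yields diagonal entries (1,1,1,1).

Boundary ∂_2: C_2 → C_1 acts by ∂[p,q,r] = [q,r] − [p,r] + [p,q]. For instance
  ∂[2,3,4] = [3,4] − [2,4] + [2,3],
  ∂[1,2,4] = [2,4] − [1,4] + [1,2].
This gives a 9×6 integer matrix of rank 5; reducing to Smith normal form yields diagonal entries (1,1,1,1,1).

From H_k ≅ ker(∂_k) / im(∂_{k+1}) we obtain:

  H_0: rank C_0 − rank ∂_1 = 5 − 4 = 1, and the invariant factors of ∂_1 are all 1, so H_0 ≅ Z.
  H_1: rank ker ∂_1 − rank ∂_2 = (9 − 4) − 5 = 0, and the invariant factors of ∂_2 are all 1, so H_1 ≅ 0.
  H_2: rank ker ∂_2 − rank ∂_3 = (6 − 5) − 0 = 1, and there is no ∂_3, so H_2 ≅ Z.

H_0 = Z,  H_1 = 0,  H_2 = Z.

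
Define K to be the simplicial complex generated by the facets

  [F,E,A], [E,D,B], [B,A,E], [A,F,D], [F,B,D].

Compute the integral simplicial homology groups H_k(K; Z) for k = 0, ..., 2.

Fix the vertex order A < B < D < E < F and write every simplex with vertices in increasing order. Then dim K = 2 and the simplices of K are:

  0-simplices (5): A, B, D, E, F
  1-simplices (10): AB, AD, AE, AF, BD, BE, BF, DE, DF, EF
  2-simplices (5): ABE, ADF, AEF, BDE, BDF

Hence C_0 ≅ Z^5, C_1 ≅ Z^10, C_2 ≅ Z^5.

Boundary ∂_1: C_1 → C_0 sends each edge [p,q] (with p < q) to q − p. For instance
  ∂BD = D − B.
This gives a 5×10 integer matrix of rank 4; reducing to Smith normal form yields diagonal entries (1,1,1,1).

The boundary map ∂_2: C_2 → C_1 sends each 2-simplex [p,q,r] to [q,r] − [p,r] + [p,q]. For instance
  ∂ADF = DF − AF + AD,
  ∂AEF = EF − AF + AE.
The resulting 10×5 matrix has rank 5, and its Smith normal form has invariant factors (1,1,1,1,1).

From H_k ≅ ker(∂_k) / im(∂_{k+1}) we obtain:

  H_0: rank C_0 − rank ∂_1 = 5 − 4 = 1, and the invariant factors of ∂_1 are all 1, so H_0 = Z.
  H_1: rank ker ∂_1 − rank ∂_2 = (10 − 4) − 5 = 1, and the invariant factors of ∂_2 are all 1, so H_1 = Z.
  H_2: rank ker ∂_2 − rank ∂_3 = (5 − 5) − 0 = 0, and there is no ∂_3, so H_2 = 0.

As a check, the Euler characteristic is 5 − 10 + 5 = 0, which agrees with 1 − 1 + 0 = 0.
(K is a triangulation of the Möbius band.)

H_0 ≅ Z,  H_1 ≅ Z,  H_2 = 0.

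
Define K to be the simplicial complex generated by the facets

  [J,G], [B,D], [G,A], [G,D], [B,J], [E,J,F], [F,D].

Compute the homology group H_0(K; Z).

H_0 = Z.

Take the total order A < B < D < E < F < G < J on the vertex set. Then K (dimension 2) consists of the simplices:

  0-simplices (7): A, B, D, E, F, G, J
  1-simplices (9): AG, BD, BJ, DF, DG, EF, EJ, FJ, GJ
  2-simplices (1): EFJ

Hence C_0 ≅ Z^7, C_1 ≅ Z^9, C_2 ≅ Z^1.

The boundary map ∂_1: C_1 → C_0 sends each edge [p,q] (with p < q) to q − p.
As a 7×9 matrix over Z this has rank 6, with invariant factors (1,1,1,1,1,1).

∂_2: C_2 → C_1 sends each 2-simplex [p,q,r] to [q,r] − [p,r] + [p,q]. For instance
  ∂EFJ = FJ − EJ + EF.
The resulting 9×1 matrix has rank 1, and its Smith normal form has invariant factors (1).

From H_k ≅ ker(∂_k) / im(∂_{k+1}) we obtain:

  H_0: rank C_0 − rank ∂_1 = 7 − 6 = 1, and the invariant factors of ∂_1 are all 1, so H_0 ≅ Z.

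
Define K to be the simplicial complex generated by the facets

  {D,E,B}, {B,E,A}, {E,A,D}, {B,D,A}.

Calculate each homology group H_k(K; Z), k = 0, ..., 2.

Fix the vertex order A < B < D < E and write every simplex with vertices in increasing order. Then dim K = 2 and the simplices of K are:

  0-simplices (4): A, B, D, E
  1-simplices (6): AB, AD, AE, BD, BE, DE
  2-simplices (4): ABD, ABE, ADE, BDE

Hence C_0 ≅ Z^4, C_1 ≅ Z^6, C_2 ≅ Z^4.

Boundary ∂_1: C_1 → C_0 maps an edge to its endpoints' difference, ∂[p,q] = q − p. For instance
  ∂DE = E − D.
As a 4×6 matrix over Z this has rank 3, with invariant factors (1,1,1).

The boundary map ∂_2: C_2 → C_1 sends each 2-simplex [p,q,r] to [q,r] − [p,r] + [p,q]. For instance
  ∂BDE = DE − BE + BD,
  ∂ABE = BE − AE + AB.
The resulting 6×4 matrix has rank 3, and its Smith normal form has invariant factors (1,1,1).

Now H_k = ker ∂_k / im ∂_{k+1}, so:

  H_0: rank C_0 − rank ∂_1 = 4 − 3 = 1, and the invariant factors of ∂_1 are all 1, so H_0 ≅ Z.
  H_1: rank ker ∂_1 − rank ∂_2 = (6 − 3) − 3 = 0, and the invariant factors of ∂_2 are all 1, so H_1 ≅ 0.
  H_2: rank ker ∂_2 − rank ∂_3 = (4 − 3) − 0 = 1, and there is no ∂_3, so H_2 ≅ Z.

H_0 ≅ Z,  H_1 = 0,  H_2 ≅ Z.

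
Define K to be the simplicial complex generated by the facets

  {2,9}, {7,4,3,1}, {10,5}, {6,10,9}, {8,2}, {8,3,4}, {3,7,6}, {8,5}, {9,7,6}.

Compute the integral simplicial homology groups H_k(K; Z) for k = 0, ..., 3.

H_0 ≅ Z,  H_1 ≅ Z^2,  H_2 = 0,  H_3 = 0.

K has 10 vertices, 18 edges, 8 triangles, 1 3-simplex.
rank ∂_0 = 0, rank ∂_1 = 9 ⇒ b_0 = 10 − 0 − 9 = 1; all invariant factors of ∂_1 are 1 so no torsion. So H_0 = Z.
rank ∂_1 = 9, rank ∂_2 = 7 ⇒ b_1 = 18 − 9 − 7 = 2; all invariant factors of ∂_2 are 1 so no torsion. So H_1 = Z^2.
rank ∂_2 = 7, rank ∂_3 = 1 ⇒ b_2 = 8 − 7 − 1 = 0; all invariant factors of ∂_3 are 1 so no torsion. So H_2 = 0.
rank ∂_3 = 1, rank ∂_4 = 0 ⇒ b_3 = 1 − 1 − 0 = 0. So H_3 = 0.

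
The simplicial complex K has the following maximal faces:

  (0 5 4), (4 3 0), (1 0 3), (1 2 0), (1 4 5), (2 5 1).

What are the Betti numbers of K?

Order the vertices as 0 < 1 < 2 < 3 < 4 < 5. Listing each simplex with vertices in this order, K has dimension 2 with simplices:

  0-simplices (6): [0], [1], [2], [3], [4], [5]
  1-simplices (12): [0,1], [0,2], [0,3], [0,4], [0,5], [1,2], [1,3], [1,4], [1,5], [2,5], [3,4], [4,5]
  2-simplices (6): [0,1,2], [0,1,3], [0,3,4], [0,4,5], [1,2,5], [1,4,5]

giving chain groups C_0 ≅ Z^6, C_1 ≅ Z^12, C_2 ≅ Z^6.

∂_1: C_1 → C_0 is given by ∂[p,q] = [q] − [p].
The resulting 6×12 matrix has rank 5, and its Smith normal form has invariant factors (1,1,1,1,1).

∂_2: C_2 → C_1 maps a triangle to the signed sum of its edges. For instance
  ∂[0,3,4] = [3,4] − [0,4] + [0,3],
  ∂[0,1,3] = [1,3] − [0,3] + [0,1].
The resulting 12×6 matrix has rank 6, and its Smith normal form has invariant factors (1,1,1,1,1,1).

From H_k ≅ ker(∂_k) / im(∂_{k+1}) we obtain:

  H_0: rank C_0 − rank ∂_1 = 6 − 5 = 1, and the invariant factors of ∂_1 are all 1, so H_0 = Z.
  H_1: rank ker ∂_1 − rank ∂_2 = (12 − 5) − 6 = 1, and the invariant factors of ∂_2 are all 1, so H_1 = Z.
  H_2: rank ker ∂_2 − rank ∂_3 = (6 − 6) − 0 = 0, and there is no ∂_3, so H_2 = 0.

As a check, the Euler characteristic is 6 − 12 + 6 = 0, which agrees with 1 − 1 + 0 = 0.

Hence the Betti numbers are b_0 = 1, b_1 = 1, b_2 = 0.

b_0 = 1, b_1 = 1, b_2 = 0.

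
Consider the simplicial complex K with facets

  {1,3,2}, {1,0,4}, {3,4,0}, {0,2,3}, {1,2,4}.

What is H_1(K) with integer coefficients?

Take the total order 0 < 1 < 2 < 3 < 4 on the vertex set. Then K (dimension 2) consists of the simplices:

  0-simplices (5): [0], [1], [2], [3], [4]
  1-simplices (10): [0,1], [0,2], [0,3], [0,4], [1,2], [1,3], [1,4], [2,3], [2,4], [3,4]
  2-simplices (5): [0,1,4], [0,2,3], [0,3,4], [1,2,3], [1,2,4]

so the chain groups are C_0 ≅ Z^5, C_1 ≅ Z^10, C_2 ≅ Z^5.

∂_1: C_1 → C_0 is given by ∂[p,q] = [q] − [p].
The resulting 5×10 matrix has rank 4, and its Smith normal form has invariant factors (1,1,1,1).

The boundary map ∂_2: C_2 → C_1 maps a triangle to the signed sum of its edges. For instance
  ∂[0,3,4] = [3,4] − [0,4] + [0,3],
  ∂[0,2,3] = [2,3] − [0,3] + [0,2].
As a 10×5 matrix over Z this has rank 5, with invariant factors (1,1,1,1,1).

Computing H_k = (kernel of ∂_k) / (image of ∂_{k+1}):

  H_1: rank ker ∂_1 − rank ∂_2 = (10 − 4) − 5 = 1, and the invariant factors of ∂_2 are all 1, so H_1 = Z.

H_1 ≅ Z.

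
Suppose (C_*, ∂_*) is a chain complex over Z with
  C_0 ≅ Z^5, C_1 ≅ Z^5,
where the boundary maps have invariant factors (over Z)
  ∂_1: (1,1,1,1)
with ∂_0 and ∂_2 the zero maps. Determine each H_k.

H_0 = Z,  H_1 = Z.

H_0: b_0 = 5 − 0 − 4 = 1; torsion from ∂_1 factors > 1: none. So H_0 = Z.
H_1: b_1 = 5 − 4 − 0 = 1; torsion from ∂_2 factors > 1: none. So H_1 = Z.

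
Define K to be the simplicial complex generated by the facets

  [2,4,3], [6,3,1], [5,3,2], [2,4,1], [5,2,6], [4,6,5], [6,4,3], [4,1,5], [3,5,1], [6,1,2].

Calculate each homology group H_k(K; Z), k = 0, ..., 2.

H_0 = Z,  H_1 = Z_2,  H_2 = 0.

We work with the vertex ordering 1 < 2 < 3 < 4 < 5 < 6. The simplices of K, each written with vertices in increasing order, are:

  0-simplices (6): [1], [2], [3], [4], [5], [6]
  1-simplices (15): [1,2], [1,3], [1,4], [1,5], [1,6], [2,3], [2,4], [2,5], [2,6], [3,4], [3,5], [3,6], [4,5], [4,6], [5,6]
  2-simplices (10): [1,2,4], [1,2,6], [1,3,5], [1,3,6], [1,4,5], [2,3,4], [2,3,5], [2,5,6], [3,4,6], [4,5,6]

Hence C_0 ≅ Z^6, C_1 ≅ Z^15, C_2 ≅ Z^10.

∂_1: C_1 → C_0 is given by ∂[p,q] = [q] − [p]. For instance
  ∂[1,5] = [5] − [1].
As a 6×15 matrix over Z this has rank 5, with invariant factors (1,1,1,1,1).

∂_2: C_2 → C_1 acts by ∂[p,q,r] = [q,r] − [p,r] + [p,q]. For instance
  ∂[2,5,6] = [5,6] − [2,6] + [2,5],
  ∂[1,3,6] = [3,6] − [1,6] + [1,3].
The 15×10 boundary matrix has rank 10 and Smith normal form diag(1,1,1,1,1,1,1,1,1,2).

Now H_k = ker ∂_k / im ∂_{k+1}, so:

  H_0: rank C_0 − rank ∂_1 = 6 − 5 = 1, and the invariant factors of ∂_1 are all 1, so H_0 ≅ Z.
  H_1: rank ker ∂_1 − rank ∂_2 = (15 − 5) − 10 = 0, and ∂_2 has invariant factor 2 > 1, so H_1 ≅ Z_2.
  H_2: rank ker ∂_2 − rank ∂_3 = (10 − 10) − 0 = 0, and there is no ∂_3, so H_2 ≅ 0.

As a check, the Euler characteristic is 6 − 15 + 10 = 1, which agrees with 1 − 0 + 0 = 1.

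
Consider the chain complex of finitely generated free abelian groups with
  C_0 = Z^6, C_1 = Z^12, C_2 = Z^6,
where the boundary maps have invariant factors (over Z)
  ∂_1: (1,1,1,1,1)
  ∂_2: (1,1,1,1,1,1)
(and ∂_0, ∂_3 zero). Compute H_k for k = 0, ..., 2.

H_0 = Z,  H_1 = Z,  H_2 = 0.

H_0: b_0 = 6 − 0 − 5 = 1; torsion from ∂_1 factors > 1: none. So H_0 = Z.
H_1: b_1 = 12 − 5 − 6 = 1; torsion from ∂_2 factors > 1: none. So H_1 = Z.
H_2: b_2 = 6 − 6 − 0 = 0; torsion from ∂_3 factors > 1: none. So H_2 = 0.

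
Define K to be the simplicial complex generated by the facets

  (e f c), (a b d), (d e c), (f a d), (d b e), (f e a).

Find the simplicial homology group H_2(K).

H_2 ≅ 0.

We work with the vertex ordering a < b < c < d < e < f. The simplices of K, each written with vertices in increasing order, are:

  0-simplices (6): a, b, c, d, e, f
  1-simplices (12): ab, ad, ae, af, bd, be, cd, ce, cf, de, df, ef
  2-simplices (6): abd, adf, aef, bde, cde, cef

Hence C_0 ≅ Z^6, C_1 ≅ Z^12, C_2 ≅ Z^6.

Boundary ∂_1: C_1 → C_0 is given by ∂[p,q] = [q] − [p]. For instance
  ∂ad = d − a.
The 6×12 boundary matrix has rank 5 and Smith normal form diag(1,1,1,1,1).

The boundary map ∂_2: C_2 → C_1 acts by ∂[p,q,r] = [q,r] − [p,r] + [p,q]. For instance
  ∂aef = ef − af + ae,
  ∂cef = ef − cf + ce.
As a 12×6 matrix over Z this has rank 6, with invariant factors (1,1,1,1,1,1).

From H_k ≅ ker(∂_k) / im(∂_{k+1}) we obtain:

  H_2: rank ker ∂_2 − rank ∂_3 = (6 − 6) − 0 = 0, and there is no ∂_3, so H_2 = 0.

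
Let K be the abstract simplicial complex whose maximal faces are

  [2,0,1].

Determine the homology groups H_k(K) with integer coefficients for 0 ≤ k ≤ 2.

We work with the vertex ordering 0 < 1 < 2. The simplices of K, each written with vertices in increasing order, are:

  0-simplices (3): [0], [1], [2]
  1-simplices (3): [0,1], [0,2], [1,2]
  2-simplices (1): [0,1,2]

Hence C_0 ≅ Z^3, C_1 ≅ Z^3, C_2 ≅ Z^1.

Boundary ∂_1: C_1 → C_0 maps an edge to its endpoints' difference, ∂[p,q] = q − p.
The 3×3 boundary matrix has rank 2 and Smith normal form diag(1,1).

The boundary map ∂_2: C_2 → C_1 acts by ∂[p,q,r] = [q,r] − [p,r] + [p,q]. For instance
  ∂[0,1,2] = [1,2] − [0,2] + [0,1].
This gives a 3×1 integer matrix of rank 1; reducing to Smith normal form yields diagonal entries (1).

Now H_k = ker ∂_k / im ∂_{k+1}, so:

  H_0: rank C_0 − rank ∂_1 = 3 − 2 = 1, and the invariant factors of ∂_1 are all 1, so H_0 = Z.
  H_1: rank ker ∂_1 − rank ∂_2 = (3 − 2) − 1 = 0, and the invariant factors of ∂_2 are all 1, so H_1 = 0.
  H_2: rank ker ∂_2 − rank ∂_3 = (1 − 1) − 0 = 0, and there is no ∂_3, so H_2 = 0.

H_0 ≅ Z,  H_1 = 0,  H_2 = 0.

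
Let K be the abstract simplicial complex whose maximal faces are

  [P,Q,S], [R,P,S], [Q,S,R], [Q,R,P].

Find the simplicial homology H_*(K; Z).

Take the total order P < Q < R < S on the vertex set. Then K (dimension 2) consists of the simplices:

  0-simplices (4): P, Q, R, S
  1-simplices (6): PQ, PR, PS, QR, QS, RS
  2-simplices (4): PQR, PQS, PRS, QRS

so the chain groups are C_0 ≅ Z^4, C_1 ≅ Z^6, C_2 ≅ Z^4.

The boundary map ∂_1: C_1 → C_0 maps an edge to its endpoints' difference, ∂[p,q] = q − p. For instance
  ∂RS = S − R.
The 4×6 boundary matrix has rank 3 and Smith normal form diag(1,1,1).

The boundary map ∂_2: C_2 → C_1 maps a triangle to the signed sum of its edges. For instance
  ∂PQS = QS − PS + PQ,
  ∂PRS = RS − PS + PR.
The resulting 6×4 matrix has rank 3, and its Smith normal form has invariant factors (1,1,1).

Reading off H_k = ker ∂_k / im ∂_{k+1}:

  H_0: rank C_0 − rank ∂_1 = 4 − 3 = 1, and the invariant factors of ∂_1 are all 1, so H_0 = Z.
  H_1: rank ker ∂_1 − rank ∂_2 = (6 − 3) − 3 = 0, and the invariant factors of ∂_2 are all 1, so H_1 = 0.
  H_2: rank ker ∂_2 − rank ∂_3 = (4 − 3) − 0 = 1, and there is no ∂_3, so H_2 = Z.

(K is a triangulation of the 2-sphere S^2.)

H_0 ≅ Z,  H_1 = 0,  H_2 ≅ Z.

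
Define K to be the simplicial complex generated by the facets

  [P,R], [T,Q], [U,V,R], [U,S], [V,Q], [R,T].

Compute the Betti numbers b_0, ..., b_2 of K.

Order the vertices as P < Q < R < S < T < U < V. Listing each simplex with vertices in this order, K has dimension 2 with simplices:

  0-simplices (7): P, Q, R, S, T, U, V
  1-simplices (8): PR, QT, QV, RT, RU, RV, SU, UV
  2-simplices (1): RUV

giving chain groups C_0 ≅ Z^7, C_1 ≅ Z^8, C_2 ≅ Z^1.

Boundary ∂_1: C_1 → C_0 sends each edge [p,q] (with p < q) to q − p.
As a 7×8 matrix over Z this has rank 6, with invariant factors (1,1,1,1,1,1).

Boundary ∂_2: C_2 → C_1 acts by ∂[p,q,r] = [q,r] − [p,r] + [p,q]. For instance
  ∂RUV = UV − RV + RU.
The resulting 8×1 matrix has rank 1, and its Smith normal form has invariant factors (1).

Now H_k = ker ∂_k / im ∂_{k+1}, so:

  H_0: rank C_0 − rank ∂_1 = 7 − 6 = 1, and the invariant factors of ∂_1 are all 1, so H_0 = Z.
  H_1: rank ker ∂_1 − rank ∂_2 = (8 − 6) − 1 = 1, and the invariant factors of ∂_2 are all 1, so H_1 = Z.
  H_2: rank ker ∂_2 − rank ∂_3 = (1 − 1) − 0 = 0, and there is no ∂_3, so H_2 = 0.

Hence the Betti numbers are b_0 = 1, b_1 = 1, b_2 = 0.

b_0 = 1, b_1 = 1, b_2 = 0.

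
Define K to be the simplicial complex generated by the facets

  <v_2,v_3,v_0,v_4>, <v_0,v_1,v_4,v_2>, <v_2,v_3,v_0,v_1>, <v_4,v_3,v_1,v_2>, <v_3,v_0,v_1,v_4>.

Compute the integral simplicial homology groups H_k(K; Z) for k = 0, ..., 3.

We work with the vertex ordering v_0 < v_1 < v_2 < v_3 < v_4. The simplices of K, each written with vertices in increasing order, are:

  0-simplices (5): [v_0], [v_1], [v_2], [v_3], [v_4]
  1-simplices (10): [v_0,v_1], [v_0,v_2], [v_0,v_3], [v_0,v_4], [v_1,v_2], [v_1,v_3], [v_1,v_4], [v_2,v_3], [v_2,v_4], [v_3,v_4]
  2-simplices (10): [v_0,v_1,v_2], [v_0,v_1,v_3], [v_0,v_1,v_4], [v_0,v_2,v_3], [v_0,v_2,v_4], [v_0,v_3,v_4], [v_1,v_2,v_3], [v_1,v_2,v_4], [v_1,v_3,v_4], [v_2,v_3,v_4]
  3-simplices (5): [v_0,v_1,v_2,v_3], [v_0,v_1,v_2,v_4], [v_0,v_1,v_3,v_4], [v_0,v_2,v_3,v_4], [v_1,v_2,v_3,v_4]

giving chain groups C_0 ≅ Z^5, C_1 ≅ Z^10, C_2 ≅ Z^10, C_3 ≅ Z^5.

Boundary ∂_1: C_1 → C_0 sends each edge [p,q] (with p < q) to q − p. For instance
  ∂[v_0,v_3] = [v_3] − [v_0].
The resulting 5×10 matrix has rank 4, and its Smith normal form has invariant factors (1,1,1,1).

∂_2: C_2 → C_1 sends each 2-simplex [p,q,r] to [q,r] − [p,r] + [p,q]. For instance
  ∂[v_1,v_2,v_4] = [v_2,v_4] − [v_1,v_4] + [v_1,v_2],
  ∂[v_0,v_1,v_2] = [v_1,v_2] − [v_0,v_2] + [v_0,v_1].
This gives a 10×10 integer matrix of rank 6; reducing to Smith normal form yields diagonal entries (1,1,1,1,1,1).

The boundary map ∂_3: C_3 → C_2 sends each 3-simplex σ to the alternating sum Σ_i (−1)^i (σ with its i-th vertex removed). For instance
  ∂[v_0,v_1,v_2,v_4] = [v_1,v_2,v_4] − [v_0,v_2,v_4] + [v_0,v_1,v_4] − [v_0,v_1,v_2],
  ∂[v_0,v_1,v_3,v_4] = [v_1,v_3,v_4] − [v_0,v_3,v_4] + [v_0,v_1,v_4] − [v_0,v_1,v_3].
The resulting 10×5 matrix has rank 4, and its Smith normal form has invariant factors (1,1,1,1).

Reading off H_k = ker ∂_k / im ∂_{k+1}:

  H_0: rank C_0 − rank ∂_1 = 5 − 4 = 1, and the invariant factors of ∂_1 are all 1, so H_0 = Z.
  H_1: rank ker ∂_1 − rank ∂_2 = (10 − 4) − 6 = 0, and the invariant factors of ∂_2 are all 1, so H_1 = 0.
  H_2: rank ker ∂_2 − rank ∂_3 = (10 − 6) − 4 = 0, and the invariant factors of ∂_3 are all 1, so H_2 = 0.
  H_3: rank ker ∂_3 − rank ∂_4 = (5 − 4) − 0 = 1, and there is no ∂_4, so H_3 = Z.

As a check, the Euler characteristic is 5 − 10 + 10 − 5 = 0, which agrees with 1 − 0 + 0 − 1 = 0.

H_0 ≅ Z,  H_1 = 0,  H_2 = 0,  H_3 ≅ Z.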